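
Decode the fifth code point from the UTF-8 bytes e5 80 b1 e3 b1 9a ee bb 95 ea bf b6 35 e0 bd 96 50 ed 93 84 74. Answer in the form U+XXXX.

U+0035

Offset 0: leading byte 0xE5 = 11100101 → 3-byte char #1 = E5 80 B1.
Offset 3: leading byte 0xE3 = 11100011 → 3-byte char #2 = E3 B1 9A.
Offset 6: leading byte 0xEE = 11101110 → 3-byte char #3 = EE BB 95.
Offset 9: leading byte 0xEA = 11101010 → 3-byte char #4 = EA BF B6.
Offset 12: leading byte 0x35 = 00110101 → 1-byte char #5 = 35.
Leading byte 0x35 = 00110101 matches 0xxxxxxx → 1-byte sequence.
Byte 1: 0x35 = 00110101, payload 0110101 (7 bits).
Concatenate: 0110101 = 0x35 (7 bits → U+0035).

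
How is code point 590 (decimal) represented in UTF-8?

U+024E = 0x24E = 590 decimal. In range U+0080–U+07FF → 2-byte form: 110xxxxx 10xxxxxx.
Binary (11 bits): 01001001110.
Split 5+6: 01001 | 001110.
Byte 1: 11001001 = 0xC9.
Byte 2: 10001110 = 0x8E.

C9 8E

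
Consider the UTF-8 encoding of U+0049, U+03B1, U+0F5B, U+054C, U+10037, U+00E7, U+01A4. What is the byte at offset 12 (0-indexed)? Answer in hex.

U+0049 → 1-byte form 49 at offsets 0–0.
U+03B1 → 2-byte form CE B1 at offsets 1–2.
U+0F5B → 3-byte form E0 BD 9B at offsets 3–5.
U+054C → 2-byte form D5 8C at offsets 6–7.
U+10037 → 4-byte form F0 90 80 B7 at offsets 8–11.
U+00E7 → 2-byte form C3 A7 at offsets 12–13.
Offset 12 falls in char 6's range; it's byte 1 of C3 A7 = 0xC3.

0xC3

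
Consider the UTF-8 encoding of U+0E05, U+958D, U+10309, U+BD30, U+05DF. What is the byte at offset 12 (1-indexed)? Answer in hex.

1-indexed offset 12 is 0-indexed offset 11.
U+0E05 → 3-byte form E0 B8 85 at offsets 0–2.
U+958D → 3-byte form E9 96 8D at offsets 3–5.
U+10309 → 4-byte form F0 90 8C 89 at offsets 6–9.
U+BD30 → 3-byte form EB B4 B0 at offsets 10–12.
Offset 11 falls in char 4's range; it's byte 2 of EB B4 B0 = 0xB4.

0xB4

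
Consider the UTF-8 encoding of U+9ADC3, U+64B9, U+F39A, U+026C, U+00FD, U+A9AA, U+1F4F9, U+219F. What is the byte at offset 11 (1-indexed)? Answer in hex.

1-indexed offset 11 is 0-indexed offset 10.
U+9ADC3 → 4-byte form F2 9A B7 83 at offsets 0–3.
U+64B9 → 3-byte form E6 92 B9 at offsets 4–6.
U+F39A → 3-byte form EF 8E 9A at offsets 7–9.
U+026C → 2-byte form C9 AC at offsets 10–11.
Offset 10 falls in char 4's range; it's byte 1 of C9 AC = 0xC9.

0xC9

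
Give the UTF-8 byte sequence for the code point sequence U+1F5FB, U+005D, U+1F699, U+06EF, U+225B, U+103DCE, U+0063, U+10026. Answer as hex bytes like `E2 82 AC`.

F0 9F 97 BB 5D F0 9F 9A 99 DB AF E2 89 9B F4 83 B7 8E 63 F0 90 80 A6

U+1F5FB: 4-byte form → F0 9F 97 BB.
U+005D: 1-byte form → 5D.
U+1F699: 4-byte form → F0 9F 9A 99.
U+06EF: 2-byte form → DB AF.
U+225B: 3-byte form → E2 89 9B.
U+103DCE: 4-byte form → F4 83 B7 8E.
U+0063: 1-byte form → 63.
U+10026: 4-byte form → F0 90 80 A6.
Concatenated (23 bytes): F0 9F 97 BB 5D F0 9F 9A 99 DB AF E2 89 9B F4 83 B7 8E 63 F0 90 80 A6.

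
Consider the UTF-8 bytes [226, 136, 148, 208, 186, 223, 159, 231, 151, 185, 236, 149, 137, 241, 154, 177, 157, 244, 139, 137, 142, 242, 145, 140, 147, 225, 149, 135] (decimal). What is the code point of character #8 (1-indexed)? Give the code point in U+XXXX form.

Offset 0: leading byte 0xE2 = 11100010 → 3-byte char #1 = E2 88 94.
Offset 3: leading byte 0xD0 = 11010000 → 2-byte char #2 = D0 BA.
Offset 5: leading byte 0xDF = 11011111 → 2-byte char #3 = DF 9F.
Offset 7: leading byte 0xE7 = 11100111 → 3-byte char #4 = E7 97 B9.
Offset 10: leading byte 0xEC = 11101100 → 3-byte char #5 = EC 95 89.
Offset 13: leading byte 0xF1 = 11110001 → 4-byte char #6 = F1 9A B1 9D.
Offset 17: leading byte 0xF4 = 11110100 → 4-byte char #7 = F4 8B 89 8E.
Offset 21: leading byte 0xF2 = 11110010 → 4-byte char #8 = F2 91 8C 93.
Leading byte 0xF2 = 11110010 matches 11110xxx → 4-byte sequence.
Byte 1: 0xF2 = 11110010, payload 010 (3 bits).
Byte 2: 0x91 = 10010001 (10xxxxxx ✓), payload 010001.
Byte 3: 0x8C = 10001100 (10xxxxxx ✓), payload 001100.
Byte 4: 0x93 = 10010011 (10xxxxxx ✓), payload 010011.
Concatenate: 010010001001100010011 = 0x91313 (21 bits → U+91313).

U+91313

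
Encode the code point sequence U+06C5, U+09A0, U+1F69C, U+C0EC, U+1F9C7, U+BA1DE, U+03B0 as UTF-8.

DB 85 E0 A6 A0 F0 9F 9A 9C EC 83 AC F0 9F A7 87 F2 BA 87 9E CE B0

U+06C5: 2-byte form → DB 85.
U+09A0: 3-byte form → E0 A6 A0.
U+1F69C: 4-byte form → F0 9F 9A 9C.
U+C0EC: 3-byte form → EC 83 AC.
U+1F9C7: 4-byte form → F0 9F A7 87.
U+BA1DE: 4-byte form → F2 BA 87 9E.
U+03B0: 2-byte form → CE B0.
Concatenated (22 bytes): DB 85 E0 A6 A0 F0 9F 9A 9C EC 83 AC F0 9F A7 87 F2 BA 87 9E CE B0.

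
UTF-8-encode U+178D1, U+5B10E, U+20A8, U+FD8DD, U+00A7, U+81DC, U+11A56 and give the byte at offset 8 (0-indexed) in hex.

0xE2

U+178D1 → 4-byte form F0 97 A3 91 at offsets 0–3.
U+5B10E → 4-byte form F1 9B 84 8E at offsets 4–7.
U+20A8 → 3-byte form E2 82 A8 at offsets 8–10.
Offset 8 falls in char 3's range; it's byte 1 of E2 82 A8 = 0xE2.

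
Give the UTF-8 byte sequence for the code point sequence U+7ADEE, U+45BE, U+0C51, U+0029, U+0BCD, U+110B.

U+7ADEE: 4-byte form → F1 BA B7 AE.
U+45BE: 3-byte form → E4 96 BE.
U+0C51: 3-byte form → E0 B1 91.
U+0029: 1-byte form → 29.
U+0BCD: 3-byte form → E0 AF 8D.
U+110B: 3-byte form → E1 84 8B.
Concatenated (17 bytes): F1 BA B7 AE E4 96 BE E0 B1 91 29 E0 AF 8D E1 84 8B.

F1 BA B7 AE E4 96 BE E0 B1 91 29 E0 AF 8D E1 84 8B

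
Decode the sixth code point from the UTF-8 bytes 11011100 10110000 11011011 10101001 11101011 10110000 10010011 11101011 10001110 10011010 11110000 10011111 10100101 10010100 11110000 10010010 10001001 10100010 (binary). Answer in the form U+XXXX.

Offset 0: leading byte 0xDC = 11011100 → 2-byte char #1 = DC B0.
Offset 2: leading byte 0xDB = 11011011 → 2-byte char #2 = DB A9.
Offset 4: leading byte 0xEB = 11101011 → 3-byte char #3 = EB B0 93.
Offset 7: leading byte 0xEB = 11101011 → 3-byte char #4 = EB 8E 9A.
Offset 10: leading byte 0xF0 = 11110000 → 4-byte char #5 = F0 9F A5 94.
Offset 14: leading byte 0xF0 = 11110000 → 4-byte char #6 = F0 92 89 A2.
Leading byte 0xF0 = 11110000 matches 11110xxx → 4-byte sequence.
Byte 1: 0xF0 = 11110000, payload 000 (3 bits).
Byte 2: 0x92 = 10010010 (10xxxxxx ✓), payload 010010.
Byte 3: 0x89 = 10001001 (10xxxxxx ✓), payload 001001.
Byte 4: 0xA2 = 10100010 (10xxxxxx ✓), payload 100010.
Concatenate: 000010010001001100010 = 0x12262 (21 bits → U+12262).

U+12262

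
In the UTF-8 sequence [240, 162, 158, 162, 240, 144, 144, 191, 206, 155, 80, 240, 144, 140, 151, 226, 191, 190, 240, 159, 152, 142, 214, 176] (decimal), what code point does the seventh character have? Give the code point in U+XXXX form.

U+1F60E

Offset 0: leading byte 0xF0 = 11110000 → 4-byte char #1 = F0 A2 9E A2.
Offset 4: leading byte 0xF0 = 11110000 → 4-byte char #2 = F0 90 90 BF.
Offset 8: leading byte 0xCE = 11001110 → 2-byte char #3 = CE 9B.
Offset 10: leading byte 0x50 = 01010000 → 1-byte char #4 = 50.
Offset 11: leading byte 0xF0 = 11110000 → 4-byte char #5 = F0 90 8C 97.
Offset 15: leading byte 0xE2 = 11100010 → 3-byte char #6 = E2 BF BE.
Offset 18: leading byte 0xF0 = 11110000 → 4-byte char #7 = F0 9F 98 8E.
Leading byte 0xF0 = 11110000 matches 11110xxx → 4-byte sequence.
Byte 1: 0xF0 = 11110000, payload 000 (3 bits).
Byte 2: 0x9F = 10011111 (10xxxxxx ✓), payload 011111.
Byte 3: 0x98 = 10011000 (10xxxxxx ✓), payload 011000.
Byte 4: 0x8E = 10001110 (10xxxxxx ✓), payload 001110.
Concatenate: 000011111011000001110 = 0x1F60E (21 bits → U+1F60E).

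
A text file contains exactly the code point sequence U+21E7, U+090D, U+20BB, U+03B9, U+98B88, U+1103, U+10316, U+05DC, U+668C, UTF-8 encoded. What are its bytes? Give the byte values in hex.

E2 87 A7 E0 A4 8D E2 82 BB CE B9 F2 98 AE 88 E1 84 83 F0 90 8C 96 D7 9C E6 9A 8C

U+21E7: 3-byte form → E2 87 A7.
U+090D: 3-byte form → E0 A4 8D.
U+20BB: 3-byte form → E2 82 BB.
U+03B9: 2-byte form → CE B9.
U+98B88: 4-byte form → F2 98 AE 88.
U+1103: 3-byte form → E1 84 83.
U+10316: 4-byte form → F0 90 8C 96.
U+05DC: 2-byte form → D7 9C.
U+668C: 3-byte form → E6 9A 8C.
Concatenated (27 bytes): E2 87 A7 E0 A4 8D E2 82 BB CE B9 F2 98 AE 88 E1 84 83 F0 90 8C 96 D7 9C E6 9A 8C.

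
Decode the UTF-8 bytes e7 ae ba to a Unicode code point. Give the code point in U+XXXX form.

U+7BBA

Leading byte 0xE7 = 11100111 matches 1110xxxx → 3-byte sequence.
Byte 1: 0xE7 = 11100111, payload 0111 (4 bits).
Byte 2: 0xAE = 10101110 (10xxxxxx ✓), payload 101110.
Byte 3: 0xBA = 10111010 (10xxxxxx ✓), payload 111010.
Concatenate: 0111101110111010 = 0x7BBA (16 bits → U+7BBA).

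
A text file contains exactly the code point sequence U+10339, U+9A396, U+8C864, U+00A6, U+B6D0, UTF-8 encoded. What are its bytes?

U+10339: 4-byte form → F0 90 8C B9.
U+9A396: 4-byte form → F2 9A 8E 96.
U+8C864: 4-byte form → F2 8C A1 A4.
U+00A6: 2-byte form → C2 A6.
U+B6D0: 3-byte form → EB 9B 90.
Concatenated (17 bytes): F0 90 8C B9 F2 9A 8E 96 F2 8C A1 A4 C2 A6 EB 9B 90.

F0 90 8C B9 F2 9A 8E 96 F2 8C A1 A4 C2 A6 EB 9B 90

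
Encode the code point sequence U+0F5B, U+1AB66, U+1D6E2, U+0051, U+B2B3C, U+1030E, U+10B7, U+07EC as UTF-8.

U+0F5B: 3-byte form → E0 BD 9B.
U+1AB66: 4-byte form → F0 9A AD A6.
U+1D6E2: 4-byte form → F0 9D 9B A2.
U+0051: 1-byte form → 51.
U+B2B3C: 4-byte form → F2 B2 AC BC.
U+1030E: 4-byte form → F0 90 8C 8E.
U+10B7: 3-byte form → E1 82 B7.
U+07EC: 2-byte form → DF AC.
Concatenated (25 bytes): E0 BD 9B F0 9A AD A6 F0 9D 9B A2 51 F2 B2 AC BC F0 90 8C 8E E1 82 B7 DF AC.

E0 BD 9B F0 9A AD A6 F0 9D 9B A2 51 F2 B2 AC BC F0 90 8C 8E E1 82 B7 DF AC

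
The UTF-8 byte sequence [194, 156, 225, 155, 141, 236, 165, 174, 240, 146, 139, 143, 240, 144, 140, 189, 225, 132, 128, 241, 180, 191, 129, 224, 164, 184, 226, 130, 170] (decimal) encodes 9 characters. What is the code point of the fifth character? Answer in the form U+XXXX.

U+1033D

Offset 0: leading byte 0xC2 = 11000010 → 2-byte char #1 = C2 9C.
Offset 2: leading byte 0xE1 = 11100001 → 3-byte char #2 = E1 9B 8D.
Offset 5: leading byte 0xEC = 11101100 → 3-byte char #3 = EC A5 AE.
Offset 8: leading byte 0xF0 = 11110000 → 4-byte char #4 = F0 92 8B 8F.
Offset 12: leading byte 0xF0 = 11110000 → 4-byte char #5 = F0 90 8C BD.
Leading byte 0xF0 = 11110000 matches 11110xxx → 4-byte sequence.
Byte 1: 0xF0 = 11110000, payload 000 (3 bits).
Byte 2: 0x90 = 10010000 (10xxxxxx ✓), payload 010000.
Byte 3: 0x8C = 10001100 (10xxxxxx ✓), payload 001100.
Byte 4: 0xBD = 10111101 (10xxxxxx ✓), payload 111101.
Concatenate: 000010000001100111101 = 0x1033D (21 bits → U+1033D).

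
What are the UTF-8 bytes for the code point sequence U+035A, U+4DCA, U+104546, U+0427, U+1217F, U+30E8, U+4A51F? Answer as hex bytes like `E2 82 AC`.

U+035A: 2-byte form → CD 9A.
U+4DCA: 3-byte form → E4 B7 8A.
U+104546: 4-byte form → F4 84 95 86.
U+0427: 2-byte form → D0 A7.
U+1217F: 4-byte form → F0 92 85 BF.
U+30E8: 3-byte form → E3 83 A8.
U+4A51F: 4-byte form → F1 8A 94 9F.
Concatenated (22 bytes): CD 9A E4 B7 8A F4 84 95 86 D0 A7 F0 92 85 BF E3 83 A8 F1 8A 94 9F.

CD 9A E4 B7 8A F4 84 95 86 D0 A7 F0 92 85 BF E3 83 A8 F1 8A 94 9F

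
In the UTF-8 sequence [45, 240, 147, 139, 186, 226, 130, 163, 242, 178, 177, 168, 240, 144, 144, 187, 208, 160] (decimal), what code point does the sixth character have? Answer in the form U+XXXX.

Offset 0: leading byte 0x2D = 00101101 → 1-byte char #1 = 2D.
Offset 1: leading byte 0xF0 = 11110000 → 4-byte char #2 = F0 93 8B BA.
Offset 5: leading byte 0xE2 = 11100010 → 3-byte char #3 = E2 82 A3.
Offset 8: leading byte 0xF2 = 11110010 → 4-byte char #4 = F2 B2 B1 A8.
Offset 12: leading byte 0xF0 = 11110000 → 4-byte char #5 = F0 90 90 BB.
Offset 16: leading byte 0xD0 = 11010000 → 2-byte char #6 = D0 A0.
Leading byte 0xD0 = 11010000 matches 110xxxxx → 2-byte sequence.
Byte 1: 0xD0 = 11010000, payload 10000 (5 bits).
Byte 2: 0xA0 = 10100000 (10xxxxxx ✓), payload 100000.
Concatenate: 10000100000 = 0x420 (11 bits → U+0420).

U+0420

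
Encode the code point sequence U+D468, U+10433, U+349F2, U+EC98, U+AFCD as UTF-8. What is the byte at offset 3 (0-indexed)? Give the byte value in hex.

0xF0

U+D468 → 3-byte form ED 91 A8 at offsets 0–2.
U+10433 → 4-byte form F0 90 90 B3 at offsets 3–6.
Offset 3 falls in char 2's range; it's byte 1 of F0 90 90 B3 = 0xF0.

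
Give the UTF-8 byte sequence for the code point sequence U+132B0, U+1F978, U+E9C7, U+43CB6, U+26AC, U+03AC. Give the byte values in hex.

U+132B0: 4-byte form → F0 93 8A B0.
U+1F978: 4-byte form → F0 9F A5 B8.
U+E9C7: 3-byte form → EE A7 87.
U+43CB6: 4-byte form → F1 83 B2 B6.
U+26AC: 3-byte form → E2 9A AC.
U+03AC: 2-byte form → CE AC.
Concatenated (20 bytes): F0 93 8A B0 F0 9F A5 B8 EE A7 87 F1 83 B2 B6 E2 9A AC CE AC.

F0 93 8A B0 F0 9F A5 B8 EE A7 87 F1 83 B2 B6 E2 9A AC CE AC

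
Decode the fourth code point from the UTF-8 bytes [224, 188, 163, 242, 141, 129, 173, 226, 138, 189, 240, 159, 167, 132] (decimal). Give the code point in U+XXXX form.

Offset 0: leading byte 0xE0 = 11100000 → 3-byte char #1 = E0 BC A3.
Offset 3: leading byte 0xF2 = 11110010 → 4-byte char #2 = F2 8D 81 AD.
Offset 7: leading byte 0xE2 = 11100010 → 3-byte char #3 = E2 8A BD.
Offset 10: leading byte 0xF0 = 11110000 → 4-byte char #4 = F0 9F A7 84.
Leading byte 0xF0 = 11110000 matches 11110xxx → 4-byte sequence.
Byte 1: 0xF0 = 11110000, payload 000 (3 bits).
Byte 2: 0x9F = 10011111 (10xxxxxx ✓), payload 011111.
Byte 3: 0xA7 = 10100111 (10xxxxxx ✓), payload 100111.
Byte 4: 0x84 = 10000100 (10xxxxxx ✓), payload 000100.
Concatenate: 000011111100111000100 = 0x1F9C4 (21 bits → U+1F9C4).

U+1F9C4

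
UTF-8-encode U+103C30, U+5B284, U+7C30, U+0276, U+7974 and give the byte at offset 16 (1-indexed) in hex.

1-indexed offset 16 is 0-indexed offset 15.
U+103C30 → 4-byte form F4 83 B0 B0 at offsets 0–3.
U+5B284 → 4-byte form F1 9B 8A 84 at offsets 4–7.
U+7C30 → 3-byte form E7 B0 B0 at offsets 8–10.
U+0276 → 2-byte form C9 B6 at offsets 11–12.
U+7974 → 3-byte form E7 A5 B4 at offsets 13–15.
Offset 15 falls in char 5's range; it's byte 3 of E7 A5 B4 = 0xB4.

0xB4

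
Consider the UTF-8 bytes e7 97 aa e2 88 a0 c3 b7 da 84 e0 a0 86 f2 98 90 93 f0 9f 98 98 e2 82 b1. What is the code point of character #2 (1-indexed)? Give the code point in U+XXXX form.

Offset 0: leading byte 0xE7 = 11100111 → 3-byte char #1 = E7 97 AA.
Offset 3: leading byte 0xE2 = 11100010 → 3-byte char #2 = E2 88 A0.
Leading byte 0xE2 = 11100010 matches 1110xxxx → 3-byte sequence.
Byte 1: 0xE2 = 11100010, payload 0010 (4 bits).
Byte 2: 0x88 = 10001000 (10xxxxxx ✓), payload 001000.
Byte 3: 0xA0 = 10100000 (10xxxxxx ✓), payload 100000.
Concatenate: 0010001000100000 = 0x2220 (16 bits → U+2220).

U+2220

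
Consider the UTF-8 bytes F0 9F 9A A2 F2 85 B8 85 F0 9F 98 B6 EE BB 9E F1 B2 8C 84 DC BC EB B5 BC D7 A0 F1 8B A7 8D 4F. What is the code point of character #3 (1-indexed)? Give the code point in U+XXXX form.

Offset 0: leading byte 0xF0 = 11110000 → 4-byte char #1 = F0 9F 9A A2.
Offset 4: leading byte 0xF2 = 11110010 → 4-byte char #2 = F2 85 B8 85.
Offset 8: leading byte 0xF0 = 11110000 → 4-byte char #3 = F0 9F 98 B6.
Leading byte 0xF0 = 11110000 matches 11110xxx → 4-byte sequence.
Byte 1: 0xF0 = 11110000, payload 000 (3 bits).
Byte 2: 0x9F = 10011111 (10xxxxxx ✓), payload 011111.
Byte 3: 0x98 = 10011000 (10xxxxxx ✓), payload 011000.
Byte 4: 0xB6 = 10110110 (10xxxxxx ✓), payload 110110.
Concatenate: 000011111011000110110 = 0x1F636 (21 bits → U+1F636).

U+1F636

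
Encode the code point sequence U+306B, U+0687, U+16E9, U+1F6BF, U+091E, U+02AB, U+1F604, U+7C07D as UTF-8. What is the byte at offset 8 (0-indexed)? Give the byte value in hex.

0xF0

U+306B → 3-byte form E3 81 AB at offsets 0–2.
U+0687 → 2-byte form DA 87 at offsets 3–4.
U+16E9 → 3-byte form E1 9B A9 at offsets 5–7.
U+1F6BF → 4-byte form F0 9F 9A BF at offsets 8–11.
Offset 8 falls in char 4's range; it's byte 1 of F0 9F 9A BF = 0xF0.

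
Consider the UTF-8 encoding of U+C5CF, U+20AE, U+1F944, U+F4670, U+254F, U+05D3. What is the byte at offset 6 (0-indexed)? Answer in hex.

U+C5CF → 3-byte form EC 97 8F at offsets 0–2.
U+20AE → 3-byte form E2 82 AE at offsets 3–5.
U+1F944 → 4-byte form F0 9F A5 84 at offsets 6–9.
Offset 6 falls in char 3's range; it's byte 1 of F0 9F A5 84 = 0xF0.

0xF0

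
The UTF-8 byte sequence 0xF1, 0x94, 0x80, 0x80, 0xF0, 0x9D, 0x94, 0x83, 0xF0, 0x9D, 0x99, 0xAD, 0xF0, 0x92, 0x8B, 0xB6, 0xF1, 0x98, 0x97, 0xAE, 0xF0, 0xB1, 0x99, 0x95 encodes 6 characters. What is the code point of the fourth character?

U+122F6

Offset 0: leading byte 0xF1 = 11110001 → 4-byte char #1 = F1 94 80 80.
Offset 4: leading byte 0xF0 = 11110000 → 4-byte char #2 = F0 9D 94 83.
Offset 8: leading byte 0xF0 = 11110000 → 4-byte char #3 = F0 9D 99 AD.
Offset 12: leading byte 0xF0 = 11110000 → 4-byte char #4 = F0 92 8B B6.
Leading byte 0xF0 = 11110000 matches 11110xxx → 4-byte sequence.
Byte 1: 0xF0 = 11110000, payload 000 (3 bits).
Byte 2: 0x92 = 10010010 (10xxxxxx ✓), payload 010010.
Byte 3: 0x8B = 10001011 (10xxxxxx ✓), payload 001011.
Byte 4: 0xB6 = 10110110 (10xxxxxx ✓), payload 110110.
Concatenate: 000010010001011110110 = 0x122F6 (21 bits → U+122F6).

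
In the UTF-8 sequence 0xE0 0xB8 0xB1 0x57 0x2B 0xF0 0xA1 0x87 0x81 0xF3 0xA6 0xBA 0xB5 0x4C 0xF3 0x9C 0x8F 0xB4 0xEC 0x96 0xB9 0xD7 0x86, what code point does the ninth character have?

U+05C6

Offset 0: leading byte 0xE0 = 11100000 → 3-byte char #1 = E0 B8 B1.
Offset 3: leading byte 0x57 = 01010111 → 1-byte char #2 = 57.
Offset 4: leading byte 0x2B = 00101011 → 1-byte char #3 = 2B.
Offset 5: leading byte 0xF0 = 11110000 → 4-byte char #4 = F0 A1 87 81.
Offset 9: leading byte 0xF3 = 11110011 → 4-byte char #5 = F3 A6 BA B5.
Offset 13: leading byte 0x4C = 01001100 → 1-byte char #6 = 4C.
Offset 14: leading byte 0xF3 = 11110011 → 4-byte char #7 = F3 9C 8F B4.
Offset 18: leading byte 0xEC = 11101100 → 3-byte char #8 = EC 96 B9.
Offset 21: leading byte 0xD7 = 11010111 → 2-byte char #9 = D7 86.
Leading byte 0xD7 = 11010111 matches 110xxxxx → 2-byte sequence.
Byte 1: 0xD7 = 11010111, payload 10111 (5 bits).
Byte 2: 0x86 = 10000110 (10xxxxxx ✓), payload 000110.
Concatenate: 10111000110 = 0x5C6 (11 bits → U+05C6).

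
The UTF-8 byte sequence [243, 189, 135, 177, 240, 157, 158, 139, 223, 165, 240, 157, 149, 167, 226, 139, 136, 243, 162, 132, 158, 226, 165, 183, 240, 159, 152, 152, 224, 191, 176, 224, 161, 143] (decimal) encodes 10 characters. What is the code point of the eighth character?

U+1F618

Offset 0: leading byte 0xF3 = 11110011 → 4-byte char #1 = F3 BD 87 B1.
Offset 4: leading byte 0xF0 = 11110000 → 4-byte char #2 = F0 9D 9E 8B.
Offset 8: leading byte 0xDF = 11011111 → 2-byte char #3 = DF A5.
Offset 10: leading byte 0xF0 = 11110000 → 4-byte char #4 = F0 9D 95 A7.
Offset 14: leading byte 0xE2 = 11100010 → 3-byte char #5 = E2 8B 88.
Offset 17: leading byte 0xF3 = 11110011 → 4-byte char #6 = F3 A2 84 9E.
Offset 21: leading byte 0xE2 = 11100010 → 3-byte char #7 = E2 A5 B7.
Offset 24: leading byte 0xF0 = 11110000 → 4-byte char #8 = F0 9F 98 98.
Leading byte 0xF0 = 11110000 matches 11110xxx → 4-byte sequence.
Byte 1: 0xF0 = 11110000, payload 000 (3 bits).
Byte 2: 0x9F = 10011111 (10xxxxxx ✓), payload 011111.
Byte 3: 0x98 = 10011000 (10xxxxxx ✓), payload 011000.
Byte 4: 0x98 = 10011000 (10xxxxxx ✓), payload 011000.
Concatenate: 000011111011000011000 = 0x1F618 (21 bits → U+1F618).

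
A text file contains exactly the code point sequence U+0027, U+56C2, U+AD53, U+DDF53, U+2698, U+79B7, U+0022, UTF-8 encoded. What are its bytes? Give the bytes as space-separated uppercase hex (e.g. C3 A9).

27 E5 9B 82 EA B5 93 F3 9D BD 93 E2 9A 98 E7 A6 B7 22

U+0027: 1-byte form → 27.
U+56C2: 3-byte form → E5 9B 82.
U+AD53: 3-byte form → EA B5 93.
U+DDF53: 4-byte form → F3 9D BD 93.
U+2698: 3-byte form → E2 9A 98.
U+79B7: 3-byte form → E7 A6 B7.
U+0022: 1-byte form → 22.
Concatenated (18 bytes): 27 E5 9B 82 EA B5 93 F3 9D BD 93 E2 9A 98 E7 A6 B7 22.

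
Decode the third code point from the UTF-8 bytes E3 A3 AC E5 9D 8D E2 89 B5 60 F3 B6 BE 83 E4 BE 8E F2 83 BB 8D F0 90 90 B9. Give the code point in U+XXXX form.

Offset 0: leading byte 0xE3 = 11100011 → 3-byte char #1 = E3 A3 AC.
Offset 3: leading byte 0xE5 = 11100101 → 3-byte char #2 = E5 9D 8D.
Offset 6: leading byte 0xE2 = 11100010 → 3-byte char #3 = E2 89 B5.
Leading byte 0xE2 = 11100010 matches 1110xxxx → 3-byte sequence.
Byte 1: 0xE2 = 11100010, payload 0010 (4 bits).
Byte 2: 0x89 = 10001001 (10xxxxxx ✓), payload 001001.
Byte 3: 0xB5 = 10110101 (10xxxxxx ✓), payload 110101.
Concatenate: 0010001001110101 = 0x2275 (16 bits → U+2275).

U+2275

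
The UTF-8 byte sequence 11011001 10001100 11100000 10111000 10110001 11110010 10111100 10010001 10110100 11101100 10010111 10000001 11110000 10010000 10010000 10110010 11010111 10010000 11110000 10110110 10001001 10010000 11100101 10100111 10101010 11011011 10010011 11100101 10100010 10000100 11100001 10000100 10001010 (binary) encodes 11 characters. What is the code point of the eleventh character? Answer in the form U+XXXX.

Offset 0: leading byte 0xD9 = 11011001 → 2-byte char #1 = D9 8C.
Offset 2: leading byte 0xE0 = 11100000 → 3-byte char #2 = E0 B8 B1.
Offset 5: leading byte 0xF2 = 11110010 → 4-byte char #3 = F2 BC 91 B4.
Offset 9: leading byte 0xEC = 11101100 → 3-byte char #4 = EC 97 81.
Offset 12: leading byte 0xF0 = 11110000 → 4-byte char #5 = F0 90 90 B2.
Offset 16: leading byte 0xD7 = 11010111 → 2-byte char #6 = D7 90.
Offset 18: leading byte 0xF0 = 11110000 → 4-byte char #7 = F0 B6 89 90.
Offset 22: leading byte 0xE5 = 11100101 → 3-byte char #8 = E5 A7 AA.
Offset 25: leading byte 0xDB = 11011011 → 2-byte char #9 = DB 93.
Offset 27: leading byte 0xE5 = 11100101 → 3-byte char #10 = E5 A2 84.
Offset 30: leading byte 0xE1 = 11100001 → 3-byte char #11 = E1 84 8A.
Leading byte 0xE1 = 11100001 matches 1110xxxx → 3-byte sequence.
Byte 1: 0xE1 = 11100001, payload 0001 (4 bits).
Byte 2: 0x84 = 10000100 (10xxxxxx ✓), payload 000100.
Byte 3: 0x8A = 10001010 (10xxxxxx ✓), payload 001010.
Concatenate: 0001000100001010 = 0x110A (16 bits → U+110A).

U+110A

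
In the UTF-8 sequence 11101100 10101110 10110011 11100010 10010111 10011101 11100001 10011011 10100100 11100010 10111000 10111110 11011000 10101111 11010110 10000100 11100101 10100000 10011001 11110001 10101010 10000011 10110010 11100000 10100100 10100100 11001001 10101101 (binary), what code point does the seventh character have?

Offset 0: leading byte 0xEC = 11101100 → 3-byte char #1 = EC AE B3.
Offset 3: leading byte 0xE2 = 11100010 → 3-byte char #2 = E2 97 9D.
Offset 6: leading byte 0xE1 = 11100001 → 3-byte char #3 = E1 9B A4.
Offset 9: leading byte 0xE2 = 11100010 → 3-byte char #4 = E2 B8 BE.
Offset 12: leading byte 0xD8 = 11011000 → 2-byte char #5 = D8 AF.
Offset 14: leading byte 0xD6 = 11010110 → 2-byte char #6 = D6 84.
Offset 16: leading byte 0xE5 = 11100101 → 3-byte char #7 = E5 A0 99.
Leading byte 0xE5 = 11100101 matches 1110xxxx → 3-byte sequence.
Byte 1: 0xE5 = 11100101, payload 0101 (4 bits).
Byte 2: 0xA0 = 10100000 (10xxxxxx ✓), payload 100000.
Byte 3: 0x99 = 10011001 (10xxxxxx ✓), payload 011001.
Concatenate: 0101100000011001 = 0x5819 (16 bits → U+5819).

U+5819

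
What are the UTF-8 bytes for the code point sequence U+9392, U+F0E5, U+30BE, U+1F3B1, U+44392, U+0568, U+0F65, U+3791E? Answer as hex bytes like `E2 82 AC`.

E9 8E 92 EF 83 A5 E3 82 BE F0 9F 8E B1 F1 84 8E 92 D5 A8 E0 BD A5 F0 B7 A4 9E

U+9392: 3-byte form → E9 8E 92.
U+F0E5: 3-byte form → EF 83 A5.
U+30BE: 3-byte form → E3 82 BE.
U+1F3B1: 4-byte form → F0 9F 8E B1.
U+44392: 4-byte form → F1 84 8E 92.
U+0568: 2-byte form → D5 A8.
U+0F65: 3-byte form → E0 BD A5.
U+3791E: 4-byte form → F0 B7 A4 9E.
Concatenated (26 bytes): E9 8E 92 EF 83 A5 E3 82 BE F0 9F 8E B1 F1 84 8E 92 D5 A8 E0 BD A5 F0 B7 A4 9E.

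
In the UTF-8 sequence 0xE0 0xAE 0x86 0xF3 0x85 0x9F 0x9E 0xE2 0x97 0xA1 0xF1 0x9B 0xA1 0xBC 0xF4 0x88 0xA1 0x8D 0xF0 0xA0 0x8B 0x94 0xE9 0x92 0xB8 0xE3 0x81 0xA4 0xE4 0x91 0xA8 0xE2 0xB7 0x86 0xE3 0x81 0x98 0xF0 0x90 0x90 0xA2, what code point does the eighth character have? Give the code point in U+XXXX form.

U+3064

Offset 0: leading byte 0xE0 = 11100000 → 3-byte char #1 = E0 AE 86.
Offset 3: leading byte 0xF3 = 11110011 → 4-byte char #2 = F3 85 9F 9E.
Offset 7: leading byte 0xE2 = 11100010 → 3-byte char #3 = E2 97 A1.
Offset 10: leading byte 0xF1 = 11110001 → 4-byte char #4 = F1 9B A1 BC.
Offset 14: leading byte 0xF4 = 11110100 → 4-byte char #5 = F4 88 A1 8D.
Offset 18: leading byte 0xF0 = 11110000 → 4-byte char #6 = F0 A0 8B 94.
Offset 22: leading byte 0xE9 = 11101001 → 3-byte char #7 = E9 92 B8.
Offset 25: leading byte 0xE3 = 11100011 → 3-byte char #8 = E3 81 A4.
Leading byte 0xE3 = 11100011 matches 1110xxxx → 3-byte sequence.
Byte 1: 0xE3 = 11100011, payload 0011 (4 bits).
Byte 2: 0x81 = 10000001 (10xxxxxx ✓), payload 000001.
Byte 3: 0xA4 = 10100100 (10xxxxxx ✓), payload 100100.
Concatenate: 0011000001100100 = 0x3064 (16 bits → U+3064).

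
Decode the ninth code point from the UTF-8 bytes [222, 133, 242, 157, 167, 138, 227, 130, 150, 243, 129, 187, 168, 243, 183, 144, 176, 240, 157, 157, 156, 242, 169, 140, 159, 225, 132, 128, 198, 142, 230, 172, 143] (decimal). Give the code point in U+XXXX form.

U+018E

Offset 0: leading byte 0xDE = 11011110 → 2-byte char #1 = DE 85.
Offset 2: leading byte 0xF2 = 11110010 → 4-byte char #2 = F2 9D A7 8A.
Offset 6: leading byte 0xE3 = 11100011 → 3-byte char #3 = E3 82 96.
Offset 9: leading byte 0xF3 = 11110011 → 4-byte char #4 = F3 81 BB A8.
Offset 13: leading byte 0xF3 = 11110011 → 4-byte char #5 = F3 B7 90 B0.
Offset 17: leading byte 0xF0 = 11110000 → 4-byte char #6 = F0 9D 9D 9C.
Offset 21: leading byte 0xF2 = 11110010 → 4-byte char #7 = F2 A9 8C 9F.
Offset 25: leading byte 0xE1 = 11100001 → 3-byte char #8 = E1 84 80.
Offset 28: leading byte 0xC6 = 11000110 → 2-byte char #9 = C6 8E.
Leading byte 0xC6 = 11000110 matches 110xxxxx → 2-byte sequence.
Byte 1: 0xC6 = 11000110, payload 00110 (5 bits).
Byte 2: 0x8E = 10001110 (10xxxxxx ✓), payload 001110.
Concatenate: 00110001110 = 0x18E (11 bits → U+018E).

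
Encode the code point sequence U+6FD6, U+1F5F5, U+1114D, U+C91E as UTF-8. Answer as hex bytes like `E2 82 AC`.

E6 BF 96 F0 9F 97 B5 F0 91 85 8D EC A4 9E

U+6FD6: 3-byte form → E6 BF 96.
U+1F5F5: 4-byte form → F0 9F 97 B5.
U+1114D: 4-byte form → F0 91 85 8D.
U+C91E: 3-byte form → EC A4 9E.
Concatenated (14 bytes): E6 BF 96 F0 9F 97 B5 F0 91 85 8D EC A4 9E.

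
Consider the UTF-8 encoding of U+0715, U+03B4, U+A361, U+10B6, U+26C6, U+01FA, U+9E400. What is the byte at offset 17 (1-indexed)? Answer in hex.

0x9E

1-indexed offset 17 is 0-indexed offset 16.
U+0715 → 2-byte form DC 95 at offsets 0–1.
U+03B4 → 2-byte form CE B4 at offsets 2–3.
U+A361 → 3-byte form EA 8D A1 at offsets 4–6.
U+10B6 → 3-byte form E1 82 B6 at offsets 7–9.
U+26C6 → 3-byte form E2 9B 86 at offsets 10–12.
U+01FA → 2-byte form C7 BA at offsets 13–14.
U+9E400 → 4-byte form F2 9E 90 80 at offsets 15–18.
Offset 16 falls in char 7's range; it's byte 2 of F2 9E 90 80 = 0x9E.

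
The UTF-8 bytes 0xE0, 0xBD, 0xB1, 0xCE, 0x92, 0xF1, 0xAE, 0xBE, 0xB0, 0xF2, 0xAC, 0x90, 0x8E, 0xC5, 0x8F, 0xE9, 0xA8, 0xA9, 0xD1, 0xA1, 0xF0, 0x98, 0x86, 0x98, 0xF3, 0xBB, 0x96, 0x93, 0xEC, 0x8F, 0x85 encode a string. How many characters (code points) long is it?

Byte at offset 0: 0xE0 = 11100000 → 3-byte char (#1). Advance 3.
Byte at offset 3: 0xCE = 11001110 → 2-byte char (#2). Advance 2.
Byte at offset 5: 0xF1 = 11110001 → 4-byte char (#3). Advance 4.
Byte at offset 9: 0xF2 = 11110010 → 4-byte char (#4). Advance 4.
Byte at offset 13: 0xC5 = 11000101 → 2-byte char (#5). Advance 2.
Byte at offset 15: 0xE9 = 11101001 → 3-byte char (#6). Advance 3.
Byte at offset 18: 0xD1 = 11010001 → 2-byte char (#7). Advance 2.
Byte at offset 20: 0xF0 = 11110000 → 4-byte char (#8). Advance 4.
Byte at offset 24: 0xF3 = 11110011 → 4-byte char (#9). Advance 4.
Byte at offset 28: 0xEC = 11101100 → 3-byte char (#10). Advance 3.
Reached end at offset 31 after 10 code points.

10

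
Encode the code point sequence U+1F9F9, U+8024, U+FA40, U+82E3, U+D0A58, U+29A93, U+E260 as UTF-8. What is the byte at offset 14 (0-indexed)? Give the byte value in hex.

0x90

U+1F9F9 → 4-byte form F0 9F A7 B9 at offsets 0–3.
U+8024 → 3-byte form E8 80 A4 at offsets 4–6.
U+FA40 → 3-byte form EF A9 80 at offsets 7–9.
U+82E3 → 3-byte form E8 8B A3 at offsets 10–12.
U+D0A58 → 4-byte form F3 90 A9 98 at offsets 13–16.
Offset 14 falls in char 5's range; it's byte 2 of F3 90 A9 98 = 0x90.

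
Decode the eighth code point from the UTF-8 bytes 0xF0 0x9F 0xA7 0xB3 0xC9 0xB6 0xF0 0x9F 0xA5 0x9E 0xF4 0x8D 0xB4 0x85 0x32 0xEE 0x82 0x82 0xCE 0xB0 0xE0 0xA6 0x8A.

Offset 0: leading byte 0xF0 = 11110000 → 4-byte char #1 = F0 9F A7 B3.
Offset 4: leading byte 0xC9 = 11001001 → 2-byte char #2 = C9 B6.
Offset 6: leading byte 0xF0 = 11110000 → 4-byte char #3 = F0 9F A5 9E.
Offset 10: leading byte 0xF4 = 11110100 → 4-byte char #4 = F4 8D B4 85.
Offset 14: leading byte 0x32 = 00110010 → 1-byte char #5 = 32.
Offset 15: leading byte 0xEE = 11101110 → 3-byte char #6 = EE 82 82.
Offset 18: leading byte 0xCE = 11001110 → 2-byte char #7 = CE B0.
Offset 20: leading byte 0xE0 = 11100000 → 3-byte char #8 = E0 A6 8A.
Leading byte 0xE0 = 11100000 matches 1110xxxx → 3-byte sequence.
Byte 1: 0xE0 = 11100000, payload 0000 (4 bits).
Byte 2: 0xA6 = 10100110 (10xxxxxx ✓), payload 100110.
Byte 3: 0x8A = 10001010 (10xxxxxx ✓), payload 001010.
Concatenate: 0000100110001010 = 0x98A (16 bits → U+098A).

U+098A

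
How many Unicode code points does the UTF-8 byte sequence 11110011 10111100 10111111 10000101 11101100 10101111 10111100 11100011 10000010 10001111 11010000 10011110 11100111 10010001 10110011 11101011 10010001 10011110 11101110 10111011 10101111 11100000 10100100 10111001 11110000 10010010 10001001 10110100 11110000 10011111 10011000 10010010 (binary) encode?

10

Byte at offset 0: 0xF3 = 11110011 → 4-byte char (#1). Advance 4.
Byte at offset 4: 0xEC = 11101100 → 3-byte char (#2). Advance 3.
Byte at offset 7: 0xE3 = 11100011 → 3-byte char (#3). Advance 3.
Byte at offset 10: 0xD0 = 11010000 → 2-byte char (#4). Advance 2.
Byte at offset 12: 0xE7 = 11100111 → 3-byte char (#5). Advance 3.
Byte at offset 15: 0xEB = 11101011 → 3-byte char (#6). Advance 3.
Byte at offset 18: 0xEE = 11101110 → 3-byte char (#7). Advance 3.
Byte at offset 21: 0xE0 = 11100000 → 3-byte char (#8). Advance 3.
Byte at offset 24: 0xF0 = 11110000 → 4-byte char (#9). Advance 4.
Byte at offset 28: 0xF0 = 11110000 → 4-byte char (#10). Advance 4.
Reached end at offset 32 after 10 code points.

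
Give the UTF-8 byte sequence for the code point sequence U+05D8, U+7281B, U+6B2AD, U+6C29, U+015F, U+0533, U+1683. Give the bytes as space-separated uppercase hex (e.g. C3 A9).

U+05D8: 2-byte form → D7 98.
U+7281B: 4-byte form → F1 B2 A0 9B.
U+6B2AD: 4-byte form → F1 AB 8A AD.
U+6C29: 3-byte form → E6 B0 A9.
U+015F: 2-byte form → C5 9F.
U+0533: 2-byte form → D4 B3.
U+1683: 3-byte form → E1 9A 83.
Concatenated (20 bytes): D7 98 F1 B2 A0 9B F1 AB 8A AD E6 B0 A9 C5 9F D4 B3 E1 9A 83.

D7 98 F1 B2 A0 9B F1 AB 8A AD E6 B0 A9 C5 9F D4 B3 E1 9A 83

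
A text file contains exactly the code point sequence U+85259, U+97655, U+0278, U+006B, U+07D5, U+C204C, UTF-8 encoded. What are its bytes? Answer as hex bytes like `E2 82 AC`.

U+85259: 4-byte form → F2 85 89 99.
U+97655: 4-byte form → F2 97 99 95.
U+0278: 2-byte form → C9 B8.
U+006B: 1-byte form → 6B.
U+07D5: 2-byte form → DF 95.
U+C204C: 4-byte form → F3 82 81 8C.
Concatenated (17 bytes): F2 85 89 99 F2 97 99 95 C9 B8 6B DF 95 F3 82 81 8C.

F2 85 89 99 F2 97 99 95 C9 B8 6B DF 95 F3 82 81 8C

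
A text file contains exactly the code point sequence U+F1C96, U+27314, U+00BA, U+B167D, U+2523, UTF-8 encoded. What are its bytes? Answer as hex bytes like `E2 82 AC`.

U+F1C96: 4-byte form → F3 B1 B2 96.
U+27314: 4-byte form → F0 A7 8C 94.
U+00BA: 2-byte form → C2 BA.
U+B167D: 4-byte form → F2 B1 99 BD.
U+2523: 3-byte form → E2 94 A3.
Concatenated (17 bytes): F3 B1 B2 96 F0 A7 8C 94 C2 BA F2 B1 99 BD E2 94 A3.

F3 B1 B2 96 F0 A7 8C 94 C2 BA F2 B1 99 BD E2 94 A3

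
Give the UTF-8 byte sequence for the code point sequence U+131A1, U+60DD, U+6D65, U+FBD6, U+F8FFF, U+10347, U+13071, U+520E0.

F0 93 86 A1 E6 83 9D E6 B5 A5 EF AF 96 F3 B8 BF BF F0 90 8D 87 F0 93 81 B1 F1 92 83 A0

U+131A1: 4-byte form → F0 93 86 A1.
U+60DD: 3-byte form → E6 83 9D.
U+6D65: 3-byte form → E6 B5 A5.
U+FBD6: 3-byte form → EF AF 96.
U+F8FFF: 4-byte form → F3 B8 BF BF.
U+10347: 4-byte form → F0 90 8D 87.
U+13071: 4-byte form → F0 93 81 B1.
U+520E0: 4-byte form → F1 92 83 A0.
Concatenated (29 bytes): F0 93 86 A1 E6 83 9D E6 B5 A5 EF AF 96 F3 B8 BF BF F0 90 8D 87 F0 93 81 B1 F1 92 83 A0.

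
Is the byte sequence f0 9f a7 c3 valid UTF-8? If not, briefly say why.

invalid (non-continuation byte where continuation expected)

Leading byte 0xF0 = 11110000 → 4-byte form.
Byte 4 is 0xC3 = 11000011, which is not 10xxxxxx — expected a continuation byte.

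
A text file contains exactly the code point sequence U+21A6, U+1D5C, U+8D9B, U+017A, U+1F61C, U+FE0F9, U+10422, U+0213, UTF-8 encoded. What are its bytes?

U+21A6: 3-byte form → E2 86 A6.
U+1D5C: 3-byte form → E1 B5 9C.
U+8D9B: 3-byte form → E8 B6 9B.
U+017A: 2-byte form → C5 BA.
U+1F61C: 4-byte form → F0 9F 98 9C.
U+FE0F9: 4-byte form → F3 BE 83 B9.
U+10422: 4-byte form → F0 90 90 A2.
U+0213: 2-byte form → C8 93.
Concatenated (25 bytes): E2 86 A6 E1 B5 9C E8 B6 9B C5 BA F0 9F 98 9C F3 BE 83 B9 F0 90 90 A2 C8 93.

E2 86 A6 E1 B5 9C E8 B6 9B C5 BA F0 9F 98 9C F3 BE 83 B9 F0 90 90 A2 C8 93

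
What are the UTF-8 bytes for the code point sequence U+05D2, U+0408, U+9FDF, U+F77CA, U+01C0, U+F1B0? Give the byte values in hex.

D7 92 D0 88 E9 BF 9F F3 B7 9F 8A C7 80 EF 86 B0

U+05D2: 2-byte form → D7 92.
U+0408: 2-byte form → D0 88.
U+9FDF: 3-byte form → E9 BF 9F.
U+F77CA: 4-byte form → F3 B7 9F 8A.
U+01C0: 2-byte form → C7 80.
U+F1B0: 3-byte form → EF 86 B0.
Concatenated (16 bytes): D7 92 D0 88 E9 BF 9F F3 B7 9F 8A C7 80 EF 86 B0.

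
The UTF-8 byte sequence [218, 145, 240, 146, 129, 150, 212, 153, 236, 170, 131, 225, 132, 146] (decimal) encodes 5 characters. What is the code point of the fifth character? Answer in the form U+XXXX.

Offset 0: leading byte 0xDA = 11011010 → 2-byte char #1 = DA 91.
Offset 2: leading byte 0xF0 = 11110000 → 4-byte char #2 = F0 92 81 96.
Offset 6: leading byte 0xD4 = 11010100 → 2-byte char #3 = D4 99.
Offset 8: leading byte 0xEC = 11101100 → 3-byte char #4 = EC AA 83.
Offset 11: leading byte 0xE1 = 11100001 → 3-byte char #5 = E1 84 92.
Leading byte 0xE1 = 11100001 matches 1110xxxx → 3-byte sequence.
Byte 1: 0xE1 = 11100001, payload 0001 (4 bits).
Byte 2: 0x84 = 10000100 (10xxxxxx ✓), payload 000100.
Byte 3: 0x92 = 10010010 (10xxxxxx ✓), payload 010010.
Concatenate: 0001000100010010 = 0x1112 (16 bits → U+1112).

U+1112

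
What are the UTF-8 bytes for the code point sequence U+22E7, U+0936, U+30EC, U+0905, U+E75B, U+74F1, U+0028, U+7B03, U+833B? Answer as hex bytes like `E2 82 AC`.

U+22E7: 3-byte form → E2 8B A7.
U+0936: 3-byte form → E0 A4 B6.
U+30EC: 3-byte form → E3 83 AC.
U+0905: 3-byte form → E0 A4 85.
U+E75B: 3-byte form → EE 9D 9B.
U+74F1: 3-byte form → E7 93 B1.
U+0028: 1-byte form → 28.
U+7B03: 3-byte form → E7 AC 83.
U+833B: 3-byte form → E8 8C BB.
Concatenated (25 bytes): E2 8B A7 E0 A4 B6 E3 83 AC E0 A4 85 EE 9D 9B E7 93 B1 28 E7 AC 83 E8 8C BB.

E2 8B A7 E0 A4 B6 E3 83 AC E0 A4 85 EE 9D 9B E7 93 B1 28 E7 AC 83 E8 8C BB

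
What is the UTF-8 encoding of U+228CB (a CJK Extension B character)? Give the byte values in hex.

U+228CB = 0x228CB = 141515 decimal. In range U+10000–U+10FFFF → 4-byte form: 11110xxx 10xxxxxx 10xxxxxx 10xxxxxx.
Binary (21 bits): 000100010100011001011.
Split 3+6+6+6: 000 | 100010 | 100011 | 001011.
Byte 1: 11110000 = 0xF0.
Byte 2: 10100010 = 0xA2.
Byte 3: 10100011 = 0xA3.
Byte 4: 10001011 = 0x8B.

F0 A2 A3 8B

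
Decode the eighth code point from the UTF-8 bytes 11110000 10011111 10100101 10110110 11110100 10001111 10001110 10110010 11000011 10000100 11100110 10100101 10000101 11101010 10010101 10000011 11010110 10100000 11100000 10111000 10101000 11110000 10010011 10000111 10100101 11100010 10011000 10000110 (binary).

U+131E5

Offset 0: leading byte 0xF0 = 11110000 → 4-byte char #1 = F0 9F A5 B6.
Offset 4: leading byte 0xF4 = 11110100 → 4-byte char #2 = F4 8F 8E B2.
Offset 8: leading byte 0xC3 = 11000011 → 2-byte char #3 = C3 84.
Offset 10: leading byte 0xE6 = 11100110 → 3-byte char #4 = E6 A5 85.
Offset 13: leading byte 0xEA = 11101010 → 3-byte char #5 = EA 95 83.
Offset 16: leading byte 0xD6 = 11010110 → 2-byte char #6 = D6 A0.
Offset 18: leading byte 0xE0 = 11100000 → 3-byte char #7 = E0 B8 A8.
Offset 21: leading byte 0xF0 = 11110000 → 4-byte char #8 = F0 93 87 A5.
Leading byte 0xF0 = 11110000 matches 11110xxx → 4-byte sequence.
Byte 1: 0xF0 = 11110000, payload 000 (3 bits).
Byte 2: 0x93 = 10010011 (10xxxxxx ✓), payload 010011.
Byte 3: 0x87 = 10000111 (10xxxxxx ✓), payload 000111.
Byte 4: 0xA5 = 10100101 (10xxxxxx ✓), payload 100101.
Concatenate: 000010011000111100101 = 0x131E5 (21 bits → U+131E5).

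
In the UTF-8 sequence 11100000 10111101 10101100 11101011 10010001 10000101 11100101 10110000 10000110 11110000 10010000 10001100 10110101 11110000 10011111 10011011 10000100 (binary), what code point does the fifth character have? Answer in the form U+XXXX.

Offset 0: leading byte 0xE0 = 11100000 → 3-byte char #1 = E0 BD AC.
Offset 3: leading byte 0xEB = 11101011 → 3-byte char #2 = EB 91 85.
Offset 6: leading byte 0xE5 = 11100101 → 3-byte char #3 = E5 B0 86.
Offset 9: leading byte 0xF0 = 11110000 → 4-byte char #4 = F0 90 8C B5.
Offset 13: leading byte 0xF0 = 11110000 → 4-byte char #5 = F0 9F 9B 84.
Leading byte 0xF0 = 11110000 matches 11110xxx → 4-byte sequence.
Byte 1: 0xF0 = 11110000, payload 000 (3 bits).
Byte 2: 0x9F = 10011111 (10xxxxxx ✓), payload 011111.
Byte 3: 0x9B = 10011011 (10xxxxxx ✓), payload 011011.
Byte 4: 0x84 = 10000100 (10xxxxxx ✓), payload 000100.
Concatenate: 000011111011011000100 = 0x1F6C4 (21 bits → U+1F6C4).

U+1F6C4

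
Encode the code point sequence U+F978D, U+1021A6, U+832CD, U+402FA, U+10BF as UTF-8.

F3 B9 9E 8D F4 82 86 A6 F2 83 8B 8D F1 80 8B BA E1 82 BF

U+F978D: 4-byte form → F3 B9 9E 8D.
U+1021A6: 4-byte form → F4 82 86 A6.
U+832CD: 4-byte form → F2 83 8B 8D.
U+402FA: 4-byte form → F1 80 8B BA.
U+10BF: 3-byte form → E1 82 BF.
Concatenated (19 bytes): F3 B9 9E 8D F4 82 86 A6 F2 83 8B 8D F1 80 8B BA E1 82 BF.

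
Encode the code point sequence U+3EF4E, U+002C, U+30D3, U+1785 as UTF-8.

F0 BE BD 8E 2C E3 83 93 E1 9E 85

U+3EF4E: 4-byte form → F0 BE BD 8E.
U+002C: 1-byte form → 2C.
U+30D3: 3-byte form → E3 83 93.
U+1785: 3-byte form → E1 9E 85.
Concatenated (11 bytes): F0 BE BD 8E 2C E3 83 93 E1 9E 85.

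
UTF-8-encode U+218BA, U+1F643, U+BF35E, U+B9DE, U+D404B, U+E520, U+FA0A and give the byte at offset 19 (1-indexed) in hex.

1-indexed offset 19 is 0-indexed offset 18.
U+218BA → 4-byte form F0 A1 A2 BA at offsets 0–3.
U+1F643 → 4-byte form F0 9F 99 83 at offsets 4–7.
U+BF35E → 4-byte form F2 BF 8D 9E at offsets 8–11.
U+B9DE → 3-byte form EB A7 9E at offsets 12–14.
U+D404B → 4-byte form F3 94 81 8B at offsets 15–18.
Offset 18 falls in char 5's range; it's byte 4 of F3 94 81 8B = 0x8B.

0x8B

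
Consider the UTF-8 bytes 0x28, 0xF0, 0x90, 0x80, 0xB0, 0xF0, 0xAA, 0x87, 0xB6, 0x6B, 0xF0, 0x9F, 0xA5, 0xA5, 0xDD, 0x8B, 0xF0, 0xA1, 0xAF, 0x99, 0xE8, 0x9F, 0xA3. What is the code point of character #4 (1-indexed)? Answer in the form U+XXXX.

U+006B

Offset 0: leading byte 0x28 = 00101000 → 1-byte char #1 = 28.
Offset 1: leading byte 0xF0 = 11110000 → 4-byte char #2 = F0 90 80 B0.
Offset 5: leading byte 0xF0 = 11110000 → 4-byte char #3 = F0 AA 87 B6.
Offset 9: leading byte 0x6B = 01101011 → 1-byte char #4 = 6B.
Leading byte 0x6B = 01101011 matches 0xxxxxxx → 1-byte sequence.
Byte 1: 0x6B = 01101011, payload 1101011 (7 bits).
Concatenate: 1101011 = 0x6B (7 bits → U+006B).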